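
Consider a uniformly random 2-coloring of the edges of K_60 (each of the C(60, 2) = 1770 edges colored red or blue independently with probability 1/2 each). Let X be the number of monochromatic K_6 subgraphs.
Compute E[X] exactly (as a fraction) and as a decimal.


Let X = Σ_S X_S over the C(60, 6) = 50063860 subsets S of size 6, where X_S = 1 if the K_6 on S is monochromatic.
For a fixed S, the K_6 on S has C(6, 2) = 15 edges. P[all 15 edges red] = (1/2)^15, and likewise for blue, so P[monochromatic] = 2·(1/2)^15 = 2^{1 − 15} = 1/16384.
By linearity of expectation: E[X] = C(60, 6) · 2^{1 − 15} = 50063860 · 1/16384 = 12515965/4096.
Numerically: E[X] ≈ 3055.656.

E[X] = C(60,6)·2^(1−C(6,2)) = 12515965/4096 ≈ 3055.656.


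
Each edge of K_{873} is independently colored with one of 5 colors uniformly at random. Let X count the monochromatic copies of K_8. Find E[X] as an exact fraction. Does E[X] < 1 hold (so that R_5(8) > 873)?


E[X] = C(873, 8) · 5^{1 − 28} = 8102594482562031309 · 5^{−27} = 8102594482562031309/7450580596923828125.
As a reduced fraction: E[X] = 8102594482562031309/7450580596923828125 ≈ 1.087512.
Is E[X] < 1? NO.
Since E[X] ≥ 1, the first-moment bound is inconclusive at n = 873; it does NOT by itself certify R_5(8) > 873.

E[X] = 8102594482562031309/7450580596923828125 ≈ 1.087512; E[X] ≥ 1; first-moment method inconclusive here.


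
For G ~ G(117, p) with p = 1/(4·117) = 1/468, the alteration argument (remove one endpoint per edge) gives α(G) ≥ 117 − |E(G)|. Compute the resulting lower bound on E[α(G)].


E[|E(G)|] = C(117, 2)·p = 6786 · (1/468) = 29/2.
E[α(G)] ≥ n − E[|E(G)|] = 117 − 29/2 = 205/2.
Numerically: ≈ 102.50000.
(This is only a lower bound; the true E[α(G)] may be larger.)

E[α(G)] ≥ 205/2 ≈ 102.50000.


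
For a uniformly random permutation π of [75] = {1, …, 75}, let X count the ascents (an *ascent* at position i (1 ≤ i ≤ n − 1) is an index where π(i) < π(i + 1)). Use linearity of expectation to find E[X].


Write X = Σ X_I over i = 1, …, 74, with X_I the indicator of one ascent.
There are 74 indicators.
For each fixed i, the pair (π(i), π(i+1)) is a uniformly random ordered pair of distinct values from {1, …, 75}; by symmetry P[π(i) < π(i+1)] = 1/2.
By linearity: E[X] = 74 · (1/2) = (75 − 1) · (1/2) = 37 ≈ 37.000000.

E[X] = 37 = 37.000000.


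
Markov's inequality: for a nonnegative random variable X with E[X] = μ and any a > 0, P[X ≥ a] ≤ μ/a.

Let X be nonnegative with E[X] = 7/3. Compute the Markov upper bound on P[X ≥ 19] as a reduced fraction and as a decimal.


μ = E[X] = 7/3, a = 19.
Markov: P[X ≥ 19] ≤ μ/a = (7/3)/19 = 7/57.
Numerically: ≈ 0.122807.
(Since a = 19 > μ = 2.333333, the bound 7/57 is < 1 and informative.)

P[X ≥ 19] ≤ 7/57 ≈ 0.122807.


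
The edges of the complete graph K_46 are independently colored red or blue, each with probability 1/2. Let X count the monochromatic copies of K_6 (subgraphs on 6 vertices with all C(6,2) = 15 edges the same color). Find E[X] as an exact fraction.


Let X = Σ_S X_S over the C(46, 6) = 9366819 subsets S of size 6, where X_S = 1 if the K_6 on S is monochromatic.
For a fixed S, the K_6 on S has C(6, 2) = 15 edges. P[all 15 edges red] = (1/2)^15, and likewise for blue, so P[monochromatic] = 2·(1/2)^15 = 2^{1 − 15} = 1/16384.
Summing: E[X] = C(46, 6) · 2^{1 − 15} = 9366819 · 1/16384 = 9366819/16384.
Numerically: E[X] ≈ 571.7053.

E[X] = C(46,6)·2^(1−C(6,2)) = 9366819/16384 ≈ 571.7053.


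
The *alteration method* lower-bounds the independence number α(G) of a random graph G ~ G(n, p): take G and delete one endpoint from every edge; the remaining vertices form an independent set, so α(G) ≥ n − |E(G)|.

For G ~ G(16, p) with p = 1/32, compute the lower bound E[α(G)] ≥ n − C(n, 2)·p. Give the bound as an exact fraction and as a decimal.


E[|E(G)|] = C(16, 2)·p = 120 · (1/32) = 15/4.
E[α(G)] ≥ n − E[|E(G)|] = 16 − 15/4 = 49/4.
Numerically: ≈ 12.2500.
(This is only a lower bound; the true E[α(G)] may be larger.)

E[α(G)] ≥ 49/4 ≈ 12.2500.


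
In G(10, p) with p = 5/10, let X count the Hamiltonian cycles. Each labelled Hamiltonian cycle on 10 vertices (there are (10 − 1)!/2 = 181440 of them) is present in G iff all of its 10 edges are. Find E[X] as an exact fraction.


K_10 has (10 − 1)!/2 = 181440 labelled Hamiltonian cycles.
For each such Hamiltonian cycle H, let X_H = 1 if all 10 edges of H are present in G. Then P[X_H = 1] = p^{10} = (1/2)^{10} = 1/1024.
By linearity: E[X] = Σ_H E[X_H] = 181440 · p^{10} = 181440 · 1/1024 = 2835/16.
Numerically: E[X] ≈ 177.188.

E[X] = 181440 · (1/2)^{10} = 2835/16 ≈ 177.188.


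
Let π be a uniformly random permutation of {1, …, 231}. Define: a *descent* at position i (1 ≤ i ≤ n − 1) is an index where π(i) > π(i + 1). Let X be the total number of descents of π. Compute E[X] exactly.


Write X = Σ X_I over i = 1, …, 230, with X_I the indicator of one descent.
There are 230 indicators.
For each fixed i, the pair (π(i), π(i+1)) is a uniformly random ordered pair of distinct values from {1, …, 231}; by symmetry P[π(i) > π(i+1)] = 1/2.
By linearity: E[X] = 230 · (1/2) = (231 − 1) · (1/2) = 115 ≈ 115.00000.

E[X] = 115 = 115.00000.


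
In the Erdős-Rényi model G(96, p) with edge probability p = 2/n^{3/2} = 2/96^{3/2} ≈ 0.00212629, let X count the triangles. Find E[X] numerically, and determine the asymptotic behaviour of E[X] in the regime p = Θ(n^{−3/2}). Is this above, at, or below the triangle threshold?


Number of potential triangles: C(96, 3) = 142880.
Each occurs with probability p³ ≈ (0.00212629)³ ≈ 9.61323233e-09.
By linearity: E[X] = C(96, 3)·p³ ≈ 142880 · 9.61323233e-09 ≈ 0.001374.
Since α = 3/2 > 1, p = c/n^{3/2} = o(1/n) is below the triangle threshold p ~ 1/n. Asymptotically E[X] ~ (c³/6)·n^{3(1−α)} = (2³/6)·n^{-1.5} → 0, so by Markov's inequality G has no triangles w.h.p.

E[X] ≈ 0.001374; in regime p = Θ(1/n^{3/2}) E[X] tends to 0 (below the triangle threshold p ~ 1/n).


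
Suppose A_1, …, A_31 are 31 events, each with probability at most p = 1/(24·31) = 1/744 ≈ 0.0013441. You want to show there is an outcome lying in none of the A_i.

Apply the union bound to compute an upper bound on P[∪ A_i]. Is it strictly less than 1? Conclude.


Union bound: P[∪_{i=1}^{31} A_i] ≤ Σ_i P[A_i] ≤ 31·p = 31·(1/744) = 1/24.
Numerically: 1/24 ≈ 0.0416667.
Is 1/24 < 1? YES.
Since P[∪ A_i] ≤ 1/24 < 1, the complement has P[∩ A_i^c] ≥ 1 − 1/24 = 23/24 > 0, so some outcome avoids every A_i.

31·p = 1/24 ≈ 0.0416667; existence CERTIFIED by the union bound.


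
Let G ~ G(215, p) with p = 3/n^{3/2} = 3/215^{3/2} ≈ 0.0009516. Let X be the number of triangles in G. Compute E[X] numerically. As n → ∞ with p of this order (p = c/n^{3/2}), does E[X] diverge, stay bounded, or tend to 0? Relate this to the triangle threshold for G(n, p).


Number of potential triangles: C(215, 3) = 1633355.
Each occurs with probability p³ ≈ (0.0009516)³ ≈ 8.617687e-10.
By linearity: E[X] = C(215, 3)·p³ ≈ 1633355 · 8.617687e-10 ≈ 0.0014.
Since α = 3/2 > 1, p = c/n^{3/2} = o(1/n) is below the triangle threshold p ~ 1/n. Asymptotically E[X] ~ (c³/6)·n^{3(1−α)} = (3³/6)·n^{-1.5} → 0, so by Markov's inequality G has no triangles w.h.p.

E[X] ≈ 0.0014; in regime p = Θ(1/n^{3/2}) E[X] tends to 0 (below the triangle threshold p ~ 1/n).


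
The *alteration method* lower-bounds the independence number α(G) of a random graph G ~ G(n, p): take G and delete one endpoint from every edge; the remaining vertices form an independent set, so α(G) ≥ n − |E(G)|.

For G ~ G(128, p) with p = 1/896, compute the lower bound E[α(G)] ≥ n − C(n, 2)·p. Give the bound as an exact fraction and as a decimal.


E[|E(G)|] = C(128, 2)·p = 8128 · (1/896) = 127/14.
E[α(G)] ≥ n − E[|E(G)|] = 128 − 127/14 = 1665/14.
Numerically: ≈ 118.92857.
(This is only a lower bound; the true E[α(G)] may be larger.)

E[α(G)] ≥ 1665/14 ≈ 118.92857.


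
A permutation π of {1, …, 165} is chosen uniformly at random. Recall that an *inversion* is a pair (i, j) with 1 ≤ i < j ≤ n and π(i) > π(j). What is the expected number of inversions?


Write X = Σ X_I over the C(165, 2) = 13530 pairs i < j, with X_I the indicator of one inversion.
There are 13530 indicators.
For each fixed pair i < j, the values π(i) and π(j) are two distinct elements of {1, …, 165} in uniformly random order; by symmetry P[π(i) > π(j)] = 1/2.
By linearity: E[X] = 13530 · (1/2) = C(165, 2) · (1/2) = 13530/2 = 6765 ≈ 6765.0000.

E[X] = 6765 = 6765.0000.


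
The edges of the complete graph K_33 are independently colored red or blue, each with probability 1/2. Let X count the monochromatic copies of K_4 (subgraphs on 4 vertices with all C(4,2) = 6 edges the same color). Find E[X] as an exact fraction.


Let X = Σ_S X_S over the C(33, 4) = 40920 subsets S of size 4, where X_S = 1 if the K_4 on S is monochromatic.
For a fixed S, the K_4 on S has C(4, 2) = 6 edges. P[all 6 edges red] = (1/2)^6, and likewise for blue, so P[monochromatic] = 2·(1/2)^6 = 2^{1 − 6} = 1/32.
Summing: E[X] = C(33, 4) · 2^{1 − 6} = 40920 · 1/32 = 5115/4.
Numerically: E[X] ≈ 1278.75000.

E[X] = C(33,4)·2^(1−C(4,2)) = 5115/4 ≈ 1278.75000.


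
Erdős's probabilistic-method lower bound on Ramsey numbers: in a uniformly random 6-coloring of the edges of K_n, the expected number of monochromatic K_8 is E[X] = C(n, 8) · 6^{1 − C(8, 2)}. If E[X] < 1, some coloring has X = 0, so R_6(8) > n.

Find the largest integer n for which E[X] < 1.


We need C(n, 8) · 6^{1 − 28} < 1, i.e. C(n, 8) < 6^{28 − 1} = 1023490369077469249536.
Check values of n near the boundary:
  n = 1594: C(1594, 8) = 1015652773590544255167; 1015652773590544255167 < 1023490369077469249536? YES
  n = 1595: C(1595, 8) = 1020772636343363633895; 1020772636343363633895 < 1023490369077469249536? YES
  n = 1596: C(1596, 8) = 1025915067760710553965; 1025915067760710553965 < 1023490369077469249536? NO
The largest n with C(n, 8) < 1023490369077469249536 is n = 1595 (where E[X] = 113419181815929292655/113721152119718805504 ≈ 0.997). Hence R_6(8) > 1595, i.e. R_6(8) ≥ 1596.

Largest n = 1595; hence R_6(8) > 1595.


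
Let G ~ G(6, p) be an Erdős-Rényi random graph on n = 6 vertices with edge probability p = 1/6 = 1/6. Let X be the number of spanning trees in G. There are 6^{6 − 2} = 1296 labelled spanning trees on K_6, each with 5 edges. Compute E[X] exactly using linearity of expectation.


K_6 has 6^{6 − 2} = 1296 labelled spanning trees.
For each such spanning tree H, let X_H = 1 if all 5 edges of H are present in G. Then P[X_H = 1] = p^{5} = (1/6)^{5} = 1/7776.
By linearity: E[X] = Σ_H E[X_H] = 1296 · p^{5} = 1296 · 1/7776 = 1/6.
Numerically: E[X] ≈ 0.16667.

E[X] = 1296 · (1/6)^{5} = 1/6 ≈ 0.16667.


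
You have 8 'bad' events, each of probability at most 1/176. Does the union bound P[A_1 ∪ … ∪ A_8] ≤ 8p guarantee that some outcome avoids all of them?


Union bound: P[∪_{i=1}^{8} A_i] ≤ Σ_i P[A_i] ≤ 8·p = 8·(1/176) = 1/22.
Numerically: 1/22 ≈ 0.0454545.
Is 1/22 < 1? YES.
Since P[∪ A_i] ≤ 1/22 < 1, the complement has P[∩ A_i^c] ≥ 1 − 1/22 = 21/22 > 0, so some outcome avoids every A_i.

8·p = 1/22 ≈ 0.0454545; existence CERTIFIED by the union bound.


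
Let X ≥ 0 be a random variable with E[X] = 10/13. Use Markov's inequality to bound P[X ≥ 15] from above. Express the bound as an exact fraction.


μ = E[X] = 10/13, a = 15.
Markov: P[X ≥ 15] ≤ μ/a = (10/13)/15 = 2/39.
Numerically: ≈ 0.051282.
(Since a = 15 > μ = 0.769231, the bound 2/39 is < 1 and informative.)

P[X ≥ 15] ≤ 2/39 ≈ 0.051282.


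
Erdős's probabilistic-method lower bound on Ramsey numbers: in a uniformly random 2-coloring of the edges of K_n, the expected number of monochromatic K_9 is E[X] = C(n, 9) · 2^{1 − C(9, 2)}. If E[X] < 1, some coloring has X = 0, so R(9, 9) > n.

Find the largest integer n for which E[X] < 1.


We need C(n, 9) · 2^{1 − 36} < 1, i.e. C(n, 9) < 2^{36 − 1} = 34359738368.
Check values of n near the boundary:
  n = 60: C(60, 9) = 14783142660; 14783142660 < 34359738368? YES
  n = 61: C(61, 9) = 17341763505; 17341763505 < 34359738368? YES
  n = 62: C(62, 9) = 20286591270; 20286591270 < 34359738368? YES
  n = 63: C(63, 9) = 23667689815; 23667689815 < 34359738368? YES
  n = 64: C(64, 9) = 27540584512; 27540584512 < 34359738368? YES
  n = 65: C(65, 9) = 31966749880; 31966749880 < 34359738368? YES
  n = 66: C(66, 9) = 37014131440; 37014131440 < 34359738368? NO
  n = 67: C(67, 9) = 42757703560; 42757703560 < 34359738368? NO
The largest n with C(n, 9) < 34359738368 is n = 65 (where E[X] = 3995843735/4294967296 ≈ 0.93035). Hence R(9, 9) > 65, i.e. R(9, 9) ≥ 66.

Largest n = 65; hence R(9, 9) > 65.


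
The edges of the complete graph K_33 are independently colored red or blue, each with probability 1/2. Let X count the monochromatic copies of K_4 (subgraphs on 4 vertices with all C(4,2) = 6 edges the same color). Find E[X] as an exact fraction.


Let X = Σ_S X_S over the C(33, 4) = 40920 subsets S of size 4, where X_S = 1 if the K_4 on S is monochromatic.
For a fixed S, the K_4 on S has C(4, 2) = 6 edges. P[all 6 edges red] = (1/2)^6, and likewise for blue, so P[monochromatic] = 2·(1/2)^6 = 2^{1 − 6} = 1/32.
By linearity: E[X] = C(33, 4) · 2^{1 − 6} = 40920 · 1/32 = 5115/4.
Numerically: E[X] ≈ 1278.750.

E[X] = C(33,4)·2^(1−C(4,2)) = 5115/4 ≈ 1278.750.


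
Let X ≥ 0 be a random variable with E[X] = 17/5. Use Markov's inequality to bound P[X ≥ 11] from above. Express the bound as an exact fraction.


μ = E[X] = 17/5, a = 11.
Markov: P[X ≥ 11] ≤ μ/a = (17/5)/11 = 17/55.
Numerically: ≈ 0.3091.
(Since a = 11 > μ = 3.4000, the bound 17/55 is < 1 and informative.)

P[X ≥ 11] ≤ 17/55 ≈ 0.3091.


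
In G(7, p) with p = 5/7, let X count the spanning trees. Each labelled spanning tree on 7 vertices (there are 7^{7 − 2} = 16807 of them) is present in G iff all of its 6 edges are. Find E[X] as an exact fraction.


K_7 has 7^{7 − 2} = 16807 labelled spanning trees.
For each such spanning tree H, let X_H = 1 if all 6 edges of H are present in G. Then P[X_H = 1] = p^{6} = (5/7)^{6} = 15625/117649.
By linearity: E[X] = Σ_H E[X_H] = 16807 · p^{6} = 16807 · 15625/117649 = 15625/7.
Numerically: E[X] ≈ 2232.14.

E[X] = 16807 · (5/7)^{6} = 15625/7 ≈ 2232.14.


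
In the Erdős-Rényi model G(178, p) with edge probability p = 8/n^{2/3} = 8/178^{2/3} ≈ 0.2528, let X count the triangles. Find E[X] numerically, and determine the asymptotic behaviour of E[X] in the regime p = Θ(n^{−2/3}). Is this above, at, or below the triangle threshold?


Number of potential triangles: C(178, 3) = 924176.
Each occurs with probability p³ ≈ (0.2528)³ ≈ 1.615958e-02.
By linearity: E[X] = C(178, 3)·p³ ≈ 924176 · 1.615958e-02 ≈ 14934.2921.
Since α = 2/3 < 1, p = c/n^{2/3} ≫ 1/n is above the triangle threshold p ~ 1/n. Asymptotically E[X] ~ (c³/6)·n^{3(1−α)} = (8³/6)·n^{1} → ∞; triangles are abundant w.h.p.

E[X] ≈ 14934.2921; in regime p = Θ(1/n^{2/3}) E[X] diverges (above the triangle threshold p ~ 1/n).


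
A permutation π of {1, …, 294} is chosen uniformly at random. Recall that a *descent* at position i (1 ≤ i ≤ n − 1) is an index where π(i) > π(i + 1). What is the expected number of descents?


Write X = Σ X_I over i = 1, …, 293, with X_I the indicator of one descent.
There are 293 indicators.
For each fixed i, the pair (π(i), π(i+1)) is a uniformly random ordered pair of distinct values from {1, …, 294}; by symmetry P[π(i) > π(i+1)] = 1/2.
By linearity: E[X] = 293 · (1/2) = (294 − 1) · (1/2) = 293/2 ≈ 146.5000.

E[X] = 293/2 = 146.5000.


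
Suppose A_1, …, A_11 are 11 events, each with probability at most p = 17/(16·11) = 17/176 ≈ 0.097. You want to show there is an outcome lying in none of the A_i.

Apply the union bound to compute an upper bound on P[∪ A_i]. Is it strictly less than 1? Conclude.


Union bound: P[∪_{i=1}^{11} A_i] ≤ Σ_i P[A_i] ≤ 11·p = 11·(17/176) = 17/16.
Numerically: 17/16 ≈ 1.062.
Is 17/16 < 1? NO.
Since the bound 17/16 is ≥ 1, the union bound is uninformative here; it does NOT by itself certify existence.

11·p = 17/16 ≈ 1.062; existence NOT certified by the union bound.


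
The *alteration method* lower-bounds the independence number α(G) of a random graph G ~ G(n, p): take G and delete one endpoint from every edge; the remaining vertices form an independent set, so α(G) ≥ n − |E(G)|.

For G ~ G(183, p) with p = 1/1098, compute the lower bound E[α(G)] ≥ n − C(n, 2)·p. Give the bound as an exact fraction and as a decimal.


E[|E(G)|] = C(183, 2)·p = 16653 · (1/1098) = 91/6.
E[α(G)] ≥ n − E[|E(G)|] = 183 − 91/6 = 1007/6.
Numerically: ≈ 167.83333.
(This is only a lower bound; the true E[α(G)] may be larger.)

E[α(G)] ≥ 1007/6 ≈ 167.83333.


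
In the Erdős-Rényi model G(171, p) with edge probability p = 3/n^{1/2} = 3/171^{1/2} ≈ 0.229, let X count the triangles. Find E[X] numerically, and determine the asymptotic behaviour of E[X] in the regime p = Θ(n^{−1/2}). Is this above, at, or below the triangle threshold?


Number of potential triangles: C(171, 3) = 818805.
Each occurs with probability p³ ≈ (0.229)³ ≈ 1.20745e-02.
By linearity: E[X] = C(171, 3)·p³ ≈ 818805 · 1.20745e-02 ≈ 9886.671.
Since α = 1/2 < 1, p = c/n^{1/2} ≫ 1/n is above the triangle threshold p ~ 1/n. Asymptotically E[X] ~ (c³/6)·n^{3(1−α)} = (3³/6)·n^{1.5} → ∞; triangles are abundant w.h.p.

E[X] ≈ 9886.671; in regime p = Θ(1/n^{1/2}) E[X] diverges (above the triangle threshold p ~ 1/n).


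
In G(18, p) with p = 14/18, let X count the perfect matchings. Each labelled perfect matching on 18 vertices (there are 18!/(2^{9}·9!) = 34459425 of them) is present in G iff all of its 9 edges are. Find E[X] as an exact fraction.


K_18 has 18!/(2^{9}·9!) = 34459425 labelled perfect matchings.
For each such perfect matching H, let X_H = 1 if all 9 edges of H are present in G. Then P[X_H = 1] = p^{9} = (7/9)^{9} = 40353607/387420489.
By linearity: E[X] = Σ_H E[X_H] = 34459425 · p^{9} = 34459425 · 40353607/387420489 = 17167433257975/4782969.
Numerically: E[X] ≈ 3.5893e+06.

E[X] = 34459425 · (7/9)^{9} = 17167433257975/4782969 ≈ 3.5893e+06.


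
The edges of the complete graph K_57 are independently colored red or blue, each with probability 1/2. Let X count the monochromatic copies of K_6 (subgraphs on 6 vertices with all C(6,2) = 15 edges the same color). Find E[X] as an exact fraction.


Let X = Σ_S X_S over the C(57, 6) = 36288252 subsets S of size 6, where X_S = 1 if the K_6 on S is monochromatic.
For a fixed S, the K_6 on S has C(6, 2) = 15 edges. P[all 15 edges red] = (1/2)^15, and likewise for blue, so P[monochromatic] = 2·(1/2)^15 = 2^{1 − 15} = 1/16384.
By linearity: E[X] = C(57, 6) · 2^{1 − 15} = 36288252 · 1/16384 = 9072063/4096.
Numerically: E[X] ≈ 2214.85913.

E[X] = C(57,6)·2^(1−C(6,2)) = 9072063/4096 ≈ 2214.85913.


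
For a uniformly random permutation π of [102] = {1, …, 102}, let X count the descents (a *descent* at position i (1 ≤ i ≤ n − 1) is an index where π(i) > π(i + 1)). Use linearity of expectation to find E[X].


Write X = Σ X_I over i = 1, …, 101, with X_I the indicator of one descent.
There are 101 indicators.
For each fixed i, the pair (π(i), π(i+1)) is a uniformly random ordered pair of distinct values from {1, …, 102}; by symmetry P[π(i) > π(i+1)] = 1/2.
By linearity: E[X] = 101 · (1/2) = (102 − 1) · (1/2) = 101/2 ≈ 50.500.

E[X] = 101/2 = 50.500.


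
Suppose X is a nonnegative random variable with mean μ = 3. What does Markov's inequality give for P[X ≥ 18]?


μ = E[X] = 3, a = 18.
Markov: P[X ≥ 18] ≤ μ/a = (3)/18 = 1/6.
Numerically: ≈ 0.167.
(Since a = 18 > μ = 3.000, the bound 1/6 is < 1 and informative.)

P[X ≥ 18] ≤ 1/6 ≈ 0.167.


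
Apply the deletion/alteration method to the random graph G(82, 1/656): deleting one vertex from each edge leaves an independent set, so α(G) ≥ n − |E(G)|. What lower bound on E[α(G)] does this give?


E[|E(G)|] = C(82, 2)·p = 3321 · (1/656) = 81/16.
E[α(G)] ≥ n − E[|E(G)|] = 82 − 81/16 = 1231/16.
Numerically: ≈ 76.937500.
(This is only a lower bound; the true E[α(G)] may be larger.)

E[α(G)] ≥ 1231/16 ≈ 76.937500.


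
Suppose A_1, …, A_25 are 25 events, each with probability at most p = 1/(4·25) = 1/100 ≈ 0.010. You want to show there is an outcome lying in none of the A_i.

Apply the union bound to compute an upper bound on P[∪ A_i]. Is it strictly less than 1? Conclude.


Union bound: P[∪_{i=1}^{25} A_i] ≤ Σ_i P[A_i] ≤ 25·p = 25·(1/100) = 1/4.
Numerically: 1/4 ≈ 0.250.
Is 1/4 < 1? YES.
Since P[∪ A_i] ≤ 1/4 < 1, the complement has P[∩ A_i^c] ≥ 1 − 1/4 = 3/4 > 0, so some outcome avoids every A_i.

25·p = 1/4 ≈ 0.250; existence CERTIFIED by the union bound.


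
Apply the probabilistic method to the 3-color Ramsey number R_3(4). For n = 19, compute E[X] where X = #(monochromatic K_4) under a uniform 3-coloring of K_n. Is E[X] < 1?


E[X] = C(19, 4) · 3^{1 − 6} = 3876 · 3^{−5} = 3876/243.
As a reduced fraction: E[X] = 1292/81 ≈ 15.9506173.
Is E[X] < 1? NO.
Since E[X] ≥ 1, the first-moment bound is inconclusive at n = 19; it does NOT by itself certify R_3(4) > 19.

E[X] = 1292/81 ≈ 15.9506173; E[X] ≥ 1; first-moment method inconclusive here.


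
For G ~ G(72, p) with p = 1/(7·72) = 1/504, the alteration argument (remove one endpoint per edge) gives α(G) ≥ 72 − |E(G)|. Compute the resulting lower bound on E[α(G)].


E[|E(G)|] = C(72, 2)·p = 2556 · (1/504) = 71/14.
E[α(G)] ≥ n − E[|E(G)|] = 72 − 71/14 = 937/14.
Numerically: ≈ 66.929.
(This is only a lower bound; the true E[α(G)] may be larger.)

E[α(G)] ≥ 937/14 ≈ 66.929.


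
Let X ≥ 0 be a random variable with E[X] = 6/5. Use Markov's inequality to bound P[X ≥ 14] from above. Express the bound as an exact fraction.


μ = E[X] = 6/5, a = 14.
Markov: P[X ≥ 14] ≤ μ/a = (6/5)/14 = 3/35.
Numerically: ≈ 0.085714.
(Since a = 14 > μ = 1.200000, the bound 3/35 is < 1 and informative.)

P[X ≥ 14] ≤ 3/35 ≈ 0.085714.


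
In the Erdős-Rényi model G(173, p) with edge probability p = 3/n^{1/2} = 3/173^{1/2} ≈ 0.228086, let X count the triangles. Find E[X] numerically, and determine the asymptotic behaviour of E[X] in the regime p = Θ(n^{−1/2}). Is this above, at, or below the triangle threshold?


Number of potential triangles: C(173, 3) = 848046.
Each occurs with probability p³ ≈ (0.228086)³ ≈ 1.18657340e-02.
By linearity: E[X] = C(173, 3)·p³ ≈ 848046 · 1.18657340e-02 ≈ 10062.688282.
Since α = 1/2 < 1, p = c/n^{1/2} ≫ 1/n is above the triangle threshold p ~ 1/n. Asymptotically E[X] ~ (c³/6)·n^{3(1−α)} = (3³/6)·n^{1.5} → ∞; triangles are abundant w.h.p.

E[X] ≈ 10062.688282; in regime p = Θ(1/n^{1/2}) E[X] diverges (above the triangle threshold p ~ 1/n).


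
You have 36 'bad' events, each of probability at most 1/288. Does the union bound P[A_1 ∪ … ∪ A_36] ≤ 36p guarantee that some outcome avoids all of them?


Union bound: P[∪_{i=1}^{36} A_i] ≤ Σ_i P[A_i] ≤ 36·p = 36·(1/288) = 1/8.
Numerically: 1/8 ≈ 0.125000.
Is 1/8 < 1? YES.
Since P[∪ A_i] ≤ 1/8 < 1, the complement has P[∩ A_i^c] ≥ 1 − 1/8 = 7/8 > 0, so some outcome avoids every A_i.

36·p = 1/8 ≈ 0.125000; existence CERTIFIED by the union bound.


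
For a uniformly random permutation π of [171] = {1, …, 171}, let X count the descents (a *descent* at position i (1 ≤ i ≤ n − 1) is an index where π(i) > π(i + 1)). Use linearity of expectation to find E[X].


Write X = Σ X_I over i = 1, …, 170, with X_I the indicator of one descent.
There are 170 indicators.
For each fixed i, the pair (π(i), π(i+1)) is a uniformly random ordered pair of distinct values from {1, …, 171}; by symmetry P[π(i) > π(i+1)] = 1/2.
By linearity: E[X] = 170 · (1/2) = (171 − 1) · (1/2) = 85 ≈ 85.000.

E[X] = 85 = 85.000.


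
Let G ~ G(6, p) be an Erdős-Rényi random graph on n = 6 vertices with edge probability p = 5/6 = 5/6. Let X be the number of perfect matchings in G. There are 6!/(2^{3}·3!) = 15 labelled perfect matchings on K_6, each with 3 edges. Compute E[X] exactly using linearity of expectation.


K_6 has 6!/(2^{3}·3!) = 15 labelled perfect matchings.
For each such perfect matching H, let X_H = 1 if all 3 edges of H are present in G. Then P[X_H = 1] = p^{3} = (5/6)^{3} = 125/216.
Summing the indicators: E[X] = Σ_H E[X_H] = 15 · p^{3} = 15 · 125/216 = 625/72.
Numerically: E[X] ≈ 8.68056.

E[X] = 15 · (5/6)^{3} = 625/72 ≈ 8.68056.


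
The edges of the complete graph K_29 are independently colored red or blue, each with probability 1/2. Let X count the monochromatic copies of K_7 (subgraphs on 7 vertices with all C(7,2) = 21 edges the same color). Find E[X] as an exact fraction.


Let X = Σ_S X_S over the C(29, 7) = 1560780 subsets S of size 7, where X_S = 1 if the K_7 on S is monochromatic.
For a fixed S, the K_7 on S has C(7, 2) = 21 edges. P[all 21 edges red] = (1/2)^21, and likewise for blue, so P[monochromatic] = 2·(1/2)^21 = 2^{1 − 21} = 1/1048576.
Summing: E[X] = C(29, 7) · 2^{1 − 21} = 1560780 · 1/1048576 = 390195/262144.
Numerically: E[X] ≈ 1.48848.

E[X] = C(29,7)·2^(1−C(7,2)) = 390195/262144 ≈ 1.48848.


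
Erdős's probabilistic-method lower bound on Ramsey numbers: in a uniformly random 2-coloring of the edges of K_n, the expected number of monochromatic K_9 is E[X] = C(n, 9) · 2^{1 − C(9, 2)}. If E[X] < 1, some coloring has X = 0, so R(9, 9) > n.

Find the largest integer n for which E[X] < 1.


We need C(n, 9) · 2^{1 − 36} < 1, i.e. C(n, 9) < 2^{36 − 1} = 34359738368.
Check values of n near the boundary:
  n = 62: C(62, 9) = 20286591270; 20286591270 < 34359738368? YES
  n = 63: C(63, 9) = 23667689815; 23667689815 < 34359738368? YES
  n = 64: C(64, 9) = 27540584512; 27540584512 < 34359738368? YES
  n = 65: C(65, 9) = 31966749880; 31966749880 < 34359738368? YES
  n = 66: C(66, 9) = 37014131440; 37014131440 < 34359738368? NO
  n = 67: C(67, 9) = 42757703560; 42757703560 < 34359738368? NO
The largest n with C(n, 9) < 34359738368 is n = 65 (where E[X] = 3995843735/4294967296 ≈ 0.930355). Hence R(9, 9) > 65, i.e. R(9, 9) ≥ 66.

Largest n = 65; hence R(9, 9) > 65.


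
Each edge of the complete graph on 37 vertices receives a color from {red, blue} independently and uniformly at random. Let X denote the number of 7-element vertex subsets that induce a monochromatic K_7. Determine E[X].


Let X = Σ_S X_S over the C(37, 7) = 10295472 subsets S of size 7, where X_S = 1 if the K_7 on S is monochromatic.
For a fixed S, the K_7 on S has C(7, 2) = 21 edges. P[all 21 edges red] = (1/2)^21, and likewise for blue, so P[monochromatic] = 2·(1/2)^21 = 2^{1 − 21} = 1/1048576.
By linearity: E[X] = C(37, 7) · 2^{1 − 21} = 10295472 · 1/1048576 = 643467/65536.
Numerically: E[X] ≈ 9.8185.

E[X] = C(37,7)·2^(1−C(7,2)) = 643467/65536 ≈ 9.8185.


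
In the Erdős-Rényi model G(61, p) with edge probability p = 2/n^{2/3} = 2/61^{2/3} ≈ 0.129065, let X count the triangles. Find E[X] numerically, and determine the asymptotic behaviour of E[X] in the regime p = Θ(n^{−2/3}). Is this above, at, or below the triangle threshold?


Number of potential triangles: C(61, 3) = 35990.
Each occurs with probability p³ ≈ (0.129065)³ ≈ 2.14995969e-03.
By linearity: E[X] = C(61, 3)·p³ ≈ 35990 · 2.14995969e-03 ≈ 77.377049.
Since α = 2/3 < 1, p = c/n^{2/3} ≫ 1/n is above the triangle threshold p ~ 1/n. Asymptotically E[X] ~ (c³/6)·n^{3(1−α)} = (2³/6)·n^{1} → ∞; triangles are abundant w.h.p.

E[X] ≈ 77.377049; in regime p = Θ(1/n^{2/3}) E[X] diverges (above the triangle threshold p ~ 1/n).


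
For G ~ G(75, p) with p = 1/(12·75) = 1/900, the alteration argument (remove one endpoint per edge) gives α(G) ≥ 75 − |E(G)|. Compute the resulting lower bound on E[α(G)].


E[|E(G)|] = C(75, 2)·p = 2775 · (1/900) = 37/12.
E[α(G)] ≥ n − E[|E(G)|] = 75 − 37/12 = 863/12.
Numerically: ≈ 71.91667.
(This is only a lower bound; the true E[α(G)] may be larger.)

E[α(G)] ≥ 863/12 ≈ 71.91667.


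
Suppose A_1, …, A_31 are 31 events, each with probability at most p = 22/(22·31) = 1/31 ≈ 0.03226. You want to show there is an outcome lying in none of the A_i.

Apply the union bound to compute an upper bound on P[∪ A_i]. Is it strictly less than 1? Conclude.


Union bound: P[∪_{i=1}^{31} A_i] ≤ Σ_i P[A_i] ≤ 31·p = 31·(1/31) = 1.
Numerically: 1 ≈ 1.00000.
Is 1 < 1? NO.
Since the bound 1 is ≥ 1, the union bound is uninformative here; it does NOT by itself certify existence.

31·p = 1 ≈ 1.00000; existence NOT certified by the union bound.


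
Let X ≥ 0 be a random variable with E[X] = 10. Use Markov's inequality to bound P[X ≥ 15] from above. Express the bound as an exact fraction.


μ = E[X] = 10, a = 15.
Markov: P[X ≥ 15] ≤ μ/a = (10)/15 = 2/3.
Numerically: ≈ 0.66667.
(Since a = 15 > μ = 10.00000, the bound 2/3 is < 1 and informative.)

P[X ≥ 15] ≤ 2/3 ≈ 0.66667.


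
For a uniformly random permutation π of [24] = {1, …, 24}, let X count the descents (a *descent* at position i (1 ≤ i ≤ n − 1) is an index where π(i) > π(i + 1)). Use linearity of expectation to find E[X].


Write X = Σ X_I over i = 1, …, 23, with X_I the indicator of one descent.
There are 23 indicators.
For each fixed i, the pair (π(i), π(i+1)) is a uniformly random ordered pair of distinct values from {1, …, 24}; by symmetry P[π(i) > π(i+1)] = 1/2.
By linearity: E[X] = 23 · (1/2) = (24 − 1) · (1/2) = 23/2 ≈ 11.5000.

E[X] = 23/2 = 11.5000.


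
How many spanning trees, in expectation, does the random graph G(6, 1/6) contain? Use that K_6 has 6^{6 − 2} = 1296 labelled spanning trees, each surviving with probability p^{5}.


K_6 has 6^{6 − 2} = 1296 labelled spanning trees.
For each such spanning tree H, let X_H = 1 if all 5 edges of H are present in G. Then P[X_H = 1] = p^{5} = (1/6)^{5} = 1/7776.
Summing the indicators: E[X] = Σ_H E[X_H] = 1296 · p^{5} = 1296 · 1/7776 = 1/6.
Numerically: E[X] ≈ 0.167.

E[X] = 1296 · (1/6)^{5} = 1/6 ≈ 0.167.


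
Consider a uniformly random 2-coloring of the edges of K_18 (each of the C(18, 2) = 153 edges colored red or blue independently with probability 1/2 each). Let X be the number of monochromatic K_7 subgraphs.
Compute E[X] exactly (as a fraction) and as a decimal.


Let X = Σ_S X_S over the C(18, 7) = 31824 subsets S of size 7, where X_S = 1 if the K_7 on S is monochromatic.
For a fixed S, the K_7 on S has C(7, 2) = 21 edges. P[all 21 edges red] = (1/2)^21, and likewise for blue, so P[monochromatic] = 2·(1/2)^21 = 2^{1 − 21} = 1/1048576.
Summing: E[X] = C(18, 7) · 2^{1 − 21} = 31824 · 1/1048576 = 1989/65536.
Numerically: E[X] ≈ 0.03035.

E[X] = C(18,7)·2^(1−C(7,2)) = 1989/65536 ≈ 0.03035.


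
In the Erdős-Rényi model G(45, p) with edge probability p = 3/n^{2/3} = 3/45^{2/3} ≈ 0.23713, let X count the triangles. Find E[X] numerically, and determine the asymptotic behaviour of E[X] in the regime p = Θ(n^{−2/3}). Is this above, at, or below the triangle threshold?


Number of potential triangles: C(45, 3) = 14190.
Each occurs with probability p³ ≈ (0.23713)³ ≈ 1.3333333e-02.
By linearity: E[X] = C(45, 3)·p³ ≈ 14190 · 1.3333333e-02 ≈ 189.20000.
Since α = 2/3 < 1, p = c/n^{2/3} ≫ 1/n is above the triangle threshold p ~ 1/n. Asymptotically E[X] ~ (c³/6)·n^{3(1−α)} = (3³/6)·n^{1} → ∞; triangles are abundant w.h.p.

E[X] ≈ 189.20000; in regime p = Θ(1/n^{2/3}) E[X] diverges (above the triangle threshold p ~ 1/n).


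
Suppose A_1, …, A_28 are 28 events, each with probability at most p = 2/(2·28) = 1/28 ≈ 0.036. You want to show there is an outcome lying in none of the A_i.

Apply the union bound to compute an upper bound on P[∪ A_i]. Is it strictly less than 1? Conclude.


Union bound: P[∪_{i=1}^{28} A_i] ≤ Σ_i P[A_i] ≤ 28·p = 28·(1/28) = 1.
Numerically: 1 ≈ 1.000.
Is 1 < 1? NO.
Since the bound 1 is ≥ 1, the union bound is uninformative here; it does NOT by itself certify existence.

28·p = 1 ≈ 1.000; existence NOT certified by the union bound.


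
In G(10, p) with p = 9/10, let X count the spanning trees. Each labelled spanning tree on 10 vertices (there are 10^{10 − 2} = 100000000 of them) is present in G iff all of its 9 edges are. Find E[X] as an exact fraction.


K_10 has 10^{10 − 2} = 100000000 labelled spanning trees.
For each such spanning tree H, let X_H = 1 if all 9 edges of H are present in G. Then P[X_H = 1] = p^{9} = (9/10)^{9} = 387420489/1000000000.
By linearity: E[X] = Σ_H E[X_H] = 100000000 · p^{9} = 100000000 · 387420489/1000000000 = 387420489/10.
Numerically: E[X] ≈ 3.8742e+07.

E[X] = 100000000 · (9/10)^{9} = 387420489/10 ≈ 3.8742e+07.


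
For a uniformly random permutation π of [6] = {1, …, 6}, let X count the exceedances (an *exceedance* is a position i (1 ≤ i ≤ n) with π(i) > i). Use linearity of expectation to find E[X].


Write X = Σ_{i=1}^{6} X_i, where X_i = 1_{π(i) > i}.
For each fixed i, π(i) is uniform over {1, …, 6} (marginal of a uniform permutation), so P[π(i) > i] = (n − i)/n. Summing: Σ_{i=1}^{6} (n − i)/n = (0 + 1 + … + 5)/6 = 6(6 − 1)/(2·6) = (6 − 1)/2.
Hence E[X] = Σ_{i=1}^{6} (6 − i)/6 = 5/2 ≈ 2.500000.

E[X] = 5/2 = 2.500000.


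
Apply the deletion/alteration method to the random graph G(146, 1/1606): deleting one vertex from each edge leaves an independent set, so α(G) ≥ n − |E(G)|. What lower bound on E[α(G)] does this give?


E[|E(G)|] = C(146, 2)·p = 10585 · (1/1606) = 145/22.
E[α(G)] ≥ n − E[|E(G)|] = 146 − 145/22 = 3067/22.
Numerically: ≈ 139.40909.
(This is only a lower bound; the true E[α(G)] may be larger.)

E[α(G)] ≥ 3067/22 ≈ 139.40909.


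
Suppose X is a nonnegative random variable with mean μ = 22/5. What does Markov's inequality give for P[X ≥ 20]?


μ = E[X] = 22/5, a = 20.
Markov: P[X ≥ 20] ≤ μ/a = (22/5)/20 = 11/50.
Numerically: ≈ 0.220000.
(Since a = 20 > μ = 4.400000, the bound 11/50 is < 1 and informative.)

P[X ≥ 20] ≤ 11/50 ≈ 0.220000.


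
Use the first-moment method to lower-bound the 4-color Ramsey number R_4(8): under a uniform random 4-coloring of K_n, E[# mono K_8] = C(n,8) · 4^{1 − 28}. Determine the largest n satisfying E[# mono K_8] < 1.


We need C(n, 8) · 4^{1 − 28} < 1, i.e. C(n, 8) < 4^{28 − 1} = 18014398509481984.
Check values of n near the boundary:
  n = 405: C(405, 8) = 16745853821188050; 16745853821188050 < 18014398509481984? YES
  n = 406: C(406, 8) = 17082453897995850; 17082453897995850 < 18014398509481984? YES
  n = 407: C(407, 8) = 17424959239309050; 17424959239309050 < 18014398509481984? YES
  n = 408: C(408, 8) = 17773458424095231; 17773458424095231 < 18014398509481984? YES
  n = 409: C(409, 8) = 18128041135797879; 18128041135797879 < 18014398509481984? NO
  n = 410: C(410, 8) = 18488798173326195; 18488798173326195 < 18014398509481984? NO
  n = 411: C(411, 8) = 18855821462126715; 18855821462126715 < 18014398509481984? NO
The largest n with C(n, 8) < 18014398509481984 is n = 408 (where E[X] = 17773458424095231/18014398509481984 ≈ 0.987). Hence R_4(8) > 408, i.e. R_4(8) ≥ 409.

Largest n = 408; hence R_4(8) > 408.


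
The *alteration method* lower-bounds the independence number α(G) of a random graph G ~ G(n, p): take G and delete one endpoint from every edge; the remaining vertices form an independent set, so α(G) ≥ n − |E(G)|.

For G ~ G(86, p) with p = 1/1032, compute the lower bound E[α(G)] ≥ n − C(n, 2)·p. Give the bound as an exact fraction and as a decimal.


E[|E(G)|] = C(86, 2)·p = 3655 · (1/1032) = 85/24.
E[α(G)] ≥ n − E[|E(G)|] = 86 − 85/24 = 1979/24.
Numerically: ≈ 82.458.
(This is only a lower bound; the true E[α(G)] may be larger.)

E[α(G)] ≥ 1979/24 ≈ 82.458.


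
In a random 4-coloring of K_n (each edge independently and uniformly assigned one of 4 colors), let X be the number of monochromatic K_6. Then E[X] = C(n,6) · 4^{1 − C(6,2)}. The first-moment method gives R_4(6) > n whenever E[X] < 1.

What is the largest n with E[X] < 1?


We need C(n, 6) · 4^{1 − 15} < 1, i.e. C(n, 6) < 4^{15 − 1} = 268435456.
Check values of n near the boundary:
  n = 77: C(77, 6) = 237093780; 237093780 < 268435456? YES
  n = 78: C(78, 6) = 256851595; 256851595 < 268435456? YES
  n = 79: C(79, 6) = 277962685; 277962685 < 268435456? NO
The largest n with C(n, 6) < 268435456 is n = 78 (where E[X] = 256851595/268435456 ≈ 0.956847). Hence R_4(6) > 78, i.e. R_4(6) ≥ 79.

Largest n = 78; hence R_4(6) > 78.


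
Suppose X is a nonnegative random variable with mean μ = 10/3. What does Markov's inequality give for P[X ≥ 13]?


μ = E[X] = 10/3, a = 13.
Markov: P[X ≥ 13] ≤ μ/a = (10/3)/13 = 10/39.
Numerically: ≈ 0.256410.
(Since a = 13 > μ = 3.333333, the bound 10/39 is < 1 and informative.)

P[X ≥ 13] ≤ 10/39 ≈ 0.256410.


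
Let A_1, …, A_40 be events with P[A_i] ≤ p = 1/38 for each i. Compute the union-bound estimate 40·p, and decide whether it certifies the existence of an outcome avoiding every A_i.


Union bound: P[∪_{i=1}^{40} A_i] ≤ Σ_i P[A_i] ≤ 40·p = 40·(1/38) = 20/19.
Numerically: 20/19 ≈ 1.0526.
Is 20/19 < 1? NO.
Since the bound 20/19 is ≥ 1, the union bound is uninformative here; it does NOT by itself certify existence.

40·p = 20/19 ≈ 1.0526; existence NOT certified by the union bound.


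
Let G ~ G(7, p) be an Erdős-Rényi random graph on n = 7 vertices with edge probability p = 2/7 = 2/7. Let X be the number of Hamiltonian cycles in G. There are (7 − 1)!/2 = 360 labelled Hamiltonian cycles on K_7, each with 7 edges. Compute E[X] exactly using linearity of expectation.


K_7 has (7 − 1)!/2 = 360 labelled Hamiltonian cycles.
For each such Hamiltonian cycle H, let X_H = 1 if all 7 edges of H are present in G. Then P[X_H = 1] = p^{7} = (2/7)^{7} = 128/823543.
By linearity of expectation: E[X] = Σ_H E[X_H] = 360 · p^{7} = 360 · 128/823543 = 46080/823543.
Numerically: E[X] ≈ 0.056.

E[X] = 360 · (2/7)^{7} = 46080/823543 ≈ 0.056.


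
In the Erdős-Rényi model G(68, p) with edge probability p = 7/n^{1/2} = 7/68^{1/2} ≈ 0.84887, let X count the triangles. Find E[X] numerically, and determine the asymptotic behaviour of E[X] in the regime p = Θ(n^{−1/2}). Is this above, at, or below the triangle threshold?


Number of potential triangles: C(68, 3) = 50116.
Each occurs with probability p³ ≈ (0.84887)³ ≈ 6.1168911e-01.
By linearity: E[X] = C(68, 3)·p³ ≈ 50116 · 6.1168911e-01 ≈ 30655.41159.
Since α = 1/2 < 1, p = c/n^{1/2} ≫ 1/n is above the triangle threshold p ~ 1/n. Asymptotically E[X] ~ (c³/6)·n^{3(1−α)} = (7³/6)·n^{1.5} → ∞; triangles are abundant w.h.p.

E[X] ≈ 30655.41159; in regime p = Θ(1/n^{1/2}) E[X] diverges (above the triangle threshold p ~ 1/n).


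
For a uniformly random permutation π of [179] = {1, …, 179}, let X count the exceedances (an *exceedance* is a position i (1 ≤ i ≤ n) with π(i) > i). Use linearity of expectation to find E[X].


Write X = Σ_{i=1}^{179} X_i, where X_i = 1_{π(i) > i}.
For each fixed i, π(i) is uniform over {1, …, 179} (marginal of a uniform permutation), so P[π(i) > i] = (n − i)/n. Summing: Σ_{i=1}^{179} (n − i)/n = (0 + 1 + … + 178)/179 = 179(179 − 1)/(2·179) = (179 − 1)/2.
Hence E[X] = Σ_{i=1}^{179} (179 − i)/179 = 89 ≈ 89.0000.

E[X] = 89 = 89.0000.


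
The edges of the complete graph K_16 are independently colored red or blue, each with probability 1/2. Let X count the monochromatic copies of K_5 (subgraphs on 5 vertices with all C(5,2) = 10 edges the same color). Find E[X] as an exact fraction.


Let X = Σ_S X_S over the C(16, 5) = 4368 subsets S of size 5, where X_S = 1 if the K_5 on S is monochromatic.
For a fixed S, the K_5 on S has C(5, 2) = 10 edges. P[all 10 edges red] = (1/2)^10, and likewise for blue, so P[monochromatic] = 2·(1/2)^10 = 2^{1 − 10} = 1/512.
By linearity of expectation: E[X] = C(16, 5) · 2^{1 − 10} = 4368 · 1/512 = 273/32.
Numerically: E[X] ≈ 8.531250.

E[X] = C(16,5)·2^(1−C(5,2)) = 273/32 ≈ 8.531250.
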